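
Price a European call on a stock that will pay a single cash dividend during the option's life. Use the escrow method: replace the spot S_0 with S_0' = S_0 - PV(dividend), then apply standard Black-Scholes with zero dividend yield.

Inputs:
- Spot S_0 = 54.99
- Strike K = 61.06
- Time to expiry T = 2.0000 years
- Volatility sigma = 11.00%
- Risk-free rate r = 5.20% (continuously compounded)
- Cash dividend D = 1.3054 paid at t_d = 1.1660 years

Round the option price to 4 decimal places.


PV(D) = D * exp(-r * t_d) = 1.3054 * 0.94116953 = 1.22860270
S_0' = S_0 - PV(D) = 54.9900 - 1.22860270 = 53.76139730
d1 = (ln(S_0'/K) + (r + sigma^2/2)*T) / (sigma*sqrt(T)) = -0.07200468
d2 = d1 - sigma*sqrt(T) = -0.22756818
exp(-rT) = 0.90122530
N(d1) = 0.47129909; N(d2) = 0.40999098
C = S_0' * N(d1) - K * exp(-rT) * N(d2) = 53.76139730 * 0.47129909 - 61.0600 * 0.90122530 * 0.40999098 = 2.7764

Answer: Price = 2.7764


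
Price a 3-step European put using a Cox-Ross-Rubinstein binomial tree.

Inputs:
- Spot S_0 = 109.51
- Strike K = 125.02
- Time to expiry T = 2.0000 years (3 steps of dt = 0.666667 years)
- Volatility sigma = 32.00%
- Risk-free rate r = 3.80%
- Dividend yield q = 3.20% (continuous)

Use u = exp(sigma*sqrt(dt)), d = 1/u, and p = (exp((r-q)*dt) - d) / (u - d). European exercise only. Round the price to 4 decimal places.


Answer: Price = V(0,0) = 27.5950

Derivation:
dt = T/N = 0.666667
u = exp(sigma*sqrt(dt)) = 1.298590; d = 1/u = 0.770066
p = (exp((r-q)*dt) - d) / (u - d) = 0.442633
Discount per step: exp(-r*dt) = 0.974985
Stock lattice S(k, i) with i counting down-moves:
  k=0: S(0,0) = 109.5100
  k=1: S(1,0) = 142.2086; S(1,1) = 84.3299
  k=2: S(2,0) = 184.6706; S(2,1) = 109.5100; S(2,2) = 64.9396
  k=3: S(3,0) = 239.8114; S(3,1) = 142.2086; S(3,2) = 84.3299; S(3,3) = 50.0078
Terminal payoffs V(N, i) = max(K - S_T, 0):
  V(3,0) = 0.000000; V(3,1) = 0.000000; V(3,2) = 40.690060; V(3,3) = 75.012192
Backward induction: V(k, i) = exp(-r*dt) * [p * V(k+1, i) + (1-p) * V(k+1, i+1)].
  V(2,0) = exp(-r*dt) * [p*0.000000 + (1-p)*0.000000] = 0.000000
  V(2,1) = exp(-r*dt) * [p*0.000000 + (1-p)*40.690060] = 22.111980
  V(2,2) = exp(-r*dt) * [p*40.690060 + (1-p)*75.012192] = 58.323684
  V(1,0) = exp(-r*dt) * [p*0.000000 + (1-p)*22.111980] = 12.016195
  V(1,1) = exp(-r*dt) * [p*22.111980 + (1-p)*58.323684] = 41.237178
  V(0,0) = exp(-r*dt) * [p*12.016195 + (1-p)*41.237178] = 27.595010


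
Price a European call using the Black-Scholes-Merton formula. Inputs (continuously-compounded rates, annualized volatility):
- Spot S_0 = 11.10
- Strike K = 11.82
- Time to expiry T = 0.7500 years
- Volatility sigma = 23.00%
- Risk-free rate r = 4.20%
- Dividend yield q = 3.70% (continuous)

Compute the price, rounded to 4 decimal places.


d1 = (ln(S/K) + (r - q + 0.5*sigma^2) * T) / (sigma * sqrt(T)) = -0.19710439
d2 = d1 - sigma * sqrt(T) = -0.39629023
exp(-rT) = 0.96899096; exp(-qT) = 0.97263149
C = S_0 * exp(-qT) * N(d1) - K * exp(-rT) * N(d2)
N(d1) = 0.42187292; N(d2) = 0.34594547
C = 11.1000 * 0.97263149 * 0.42187292 - 11.8200 * 0.96899096 * 0.34594547 = 0.5924

Answer: Price = 0.5924


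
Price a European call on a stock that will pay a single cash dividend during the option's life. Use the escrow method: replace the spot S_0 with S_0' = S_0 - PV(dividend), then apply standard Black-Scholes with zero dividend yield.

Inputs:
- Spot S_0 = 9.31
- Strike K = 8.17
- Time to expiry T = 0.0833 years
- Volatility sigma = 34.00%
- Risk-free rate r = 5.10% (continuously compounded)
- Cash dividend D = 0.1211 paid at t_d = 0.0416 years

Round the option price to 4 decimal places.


PV(D) = D * exp(-r * t_d) = 0.1211 * 0.99788065 = 0.12084335
S_0' = S_0 - PV(D) = 9.3100 - 0.12084335 = 9.18915665
d1 = (ln(S_0'/K) + (r + sigma^2/2)*T) / (sigma*sqrt(T)) = 1.29031292
d2 = d1 - sigma*sqrt(T) = 1.19218300
exp(-rT) = 0.99576071
N(d1) = 0.90152898; N(d2) = 0.88340525
C = S_0' * N(d1) - K * exp(-rT) * N(d2) = 9.18915665 * 0.90152898 - 8.1700 * 0.99576071 * 0.88340525 = 1.0975

Answer: Price = 1.0975


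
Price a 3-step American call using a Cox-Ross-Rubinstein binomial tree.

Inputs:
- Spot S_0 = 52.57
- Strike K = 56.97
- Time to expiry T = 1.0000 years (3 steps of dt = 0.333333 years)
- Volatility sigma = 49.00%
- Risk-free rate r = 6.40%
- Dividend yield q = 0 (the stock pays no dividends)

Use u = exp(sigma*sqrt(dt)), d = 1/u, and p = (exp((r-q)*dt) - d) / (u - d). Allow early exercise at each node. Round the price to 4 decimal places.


Answer: Price = V(0,0) = 10.4934

Derivation:
dt = T/N = 0.333333
u = exp(sigma*sqrt(dt)) = 1.326975; d = 1/u = 0.753594
p = (exp((r-q)*dt) - d) / (u - d) = 0.467348
Discount per step: exp(-r*dt) = 0.978893
Stock lattice S(k, i) with i counting down-moves:
  k=0: S(0,0) = 52.5700
  k=1: S(1,0) = 69.7591; S(1,1) = 39.6164
  k=2: S(2,0) = 92.5685; S(2,1) = 52.5700; S(2,2) = 29.8547
  k=3: S(3,0) = 122.8360; S(3,1) = 69.7591; S(3,2) = 39.6164; S(3,3) = 22.4983
Terminal payoffs V(N, i) = max(S_T - K, 0):
  V(3,0) = 65.866046; V(3,1) = 12.789056; V(3,2) = 0.000000; V(3,3) = 0.000000
Backward induction: V(k, i) = exp(-r*dt) * [p * V(k+1, i) + (1-p) * V(k+1, i+1)]; then take max(V_cont, immediate exercise) for American.
  V(2,0) = exp(-r*dt) * [p*65.866046 + (1-p)*12.789056] = 36.800985; exercise = 35.598497; V(2,0) = max -> 36.800985
  V(2,1) = exp(-r*dt) * [p*12.789056 + (1-p)*0.000000] = 5.850788; exercise = 0.000000; V(2,1) = max -> 5.850788
  V(2,2) = exp(-r*dt) * [p*0.000000 + (1-p)*0.000000] = 0.000000; exercise = 0.000000; V(2,2) = max -> 0.000000
  V(1,0) = exp(-r*dt) * [p*36.800985 + (1-p)*5.850788] = 19.886512; exercise = 12.789056; V(1,0) = max -> 19.886512
  V(1,1) = exp(-r*dt) * [p*5.850788 + (1-p)*0.000000] = 2.676642; exercise = 0.000000; V(1,1) = max -> 2.676642
  V(0,0) = exp(-r*dt) * [p*19.886512 + (1-p)*2.676642] = 10.493385; exercise = 0.000000; V(0,0) = max -> 10.493385


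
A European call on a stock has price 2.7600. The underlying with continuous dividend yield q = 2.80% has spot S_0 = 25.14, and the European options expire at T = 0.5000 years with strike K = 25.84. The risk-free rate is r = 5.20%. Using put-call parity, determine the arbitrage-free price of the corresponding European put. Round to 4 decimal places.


Answer: Put price = 3.1463

Derivation:
Put-call parity: C - P = S_0 * exp(-qT) - K * exp(-rT).
S_0 * exp(-qT) = 25.1400 * 0.98609754 = 24.79049226
K * exp(-rT) = 25.8400 * 0.97433509 = 25.17681872
P = C - S*exp(-qT) + K*exp(-rT)
P = 2.7600 - 24.79049226 + 25.17681872 = 3.1463


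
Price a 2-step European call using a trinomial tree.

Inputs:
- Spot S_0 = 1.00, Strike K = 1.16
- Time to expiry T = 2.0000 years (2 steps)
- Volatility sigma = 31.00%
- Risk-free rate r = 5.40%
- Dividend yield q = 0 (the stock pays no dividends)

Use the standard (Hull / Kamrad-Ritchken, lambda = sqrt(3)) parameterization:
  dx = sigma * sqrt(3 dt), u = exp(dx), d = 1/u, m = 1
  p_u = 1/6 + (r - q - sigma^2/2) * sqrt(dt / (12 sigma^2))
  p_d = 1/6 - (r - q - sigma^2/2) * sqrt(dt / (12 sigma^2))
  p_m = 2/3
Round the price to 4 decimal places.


dt = T/N = 1.000000; dx = sigma*sqrt(3*dt) = 0.536936
u = exp(dx) = 1.710757; d = 1/u = 0.584537
p_u = 0.172207, p_m = 0.666667, p_d = 0.161126
Discount per step: exp(-r*dt) = 0.947432
Stock lattice S(k, j) with j the centered position index:
  k=0: S(0,+0) = 1.0000
  k=1: S(1,-1) = 0.5845; S(1,+0) = 1.0000; S(1,+1) = 1.7108
  k=2: S(2,-2) = 0.3417; S(2,-1) = 0.5845; S(2,+0) = 1.0000; S(2,+1) = 1.7108; S(2,+2) = 2.9267
Terminal payoffs V(N, j) = max(S_T - K, 0):
  V(2,-2) = 0.000000; V(2,-1) = 0.000000; V(2,+0) = 0.000000; V(2,+1) = 0.550757; V(2,+2) = 1.766688
Backward induction: V(k, j) = exp(-r*dt) * [p_u * V(k+1, j+1) + p_m * V(k+1, j) + p_d * V(k+1, j-1)]
  V(1,-1) = exp(-r*dt) * [p_u*0.000000 + p_m*0.000000 + p_d*0.000000] = 0.000000
  V(1,+0) = exp(-r*dt) * [p_u*0.550757 + p_m*0.000000 + p_d*0.000000] = 0.089859
  V(1,+1) = exp(-r*dt) * [p_u*1.766688 + p_m*0.550757 + p_d*0.000000] = 0.636113
  V(0,+0) = exp(-r*dt) * [p_u*0.636113 + p_m*0.089859 + p_d*0.000000] = 0.160542

Answer: Price = V(0,0) = 0.1605


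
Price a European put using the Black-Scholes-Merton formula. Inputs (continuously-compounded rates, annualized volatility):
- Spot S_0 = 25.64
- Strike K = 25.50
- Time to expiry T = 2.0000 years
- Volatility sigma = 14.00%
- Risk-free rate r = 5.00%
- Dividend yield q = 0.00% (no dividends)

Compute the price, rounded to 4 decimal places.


Answer: Price = 0.9025

Derivation:
d1 = (ln(S/K) + (r - q + 0.5*sigma^2) * T) / (sigma * sqrt(T)) = 0.63172506
d2 = d1 - sigma * sqrt(T) = 0.43373516
exp(-rT) = 0.90483742; exp(-qT) = 1.00000000
P = K * exp(-rT) * N(-d2) - S_0 * exp(-qT) * N(-d1)
N(-d1) = 0.26378328; N(-d2) = 0.33224039
P = 25.5000 * 0.90483742 * 0.33224039 - 25.6400 * 1.00000000 * 0.26378328 = 0.9025


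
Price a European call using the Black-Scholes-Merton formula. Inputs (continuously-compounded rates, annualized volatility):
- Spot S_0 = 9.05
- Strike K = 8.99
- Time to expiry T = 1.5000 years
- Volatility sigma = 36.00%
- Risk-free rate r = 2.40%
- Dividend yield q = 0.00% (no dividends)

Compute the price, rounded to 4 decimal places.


d1 = (ln(S/K) + (r - q + 0.5*sigma^2) * T) / (sigma * sqrt(T)) = 0.31719057
d2 = d1 - sigma * sqrt(T) = -0.12371758
exp(-rT) = 0.96464029; exp(-qT) = 1.00000000
C = S_0 * exp(-qT) * N(d1) - K * exp(-rT) * N(d2)
N(d1) = 0.62445050; N(d2) = 0.45076944
C = 9.0500 * 1.00000000 * 0.62445050 - 8.9900 * 0.96464029 * 0.45076944 = 1.7422

Answer: Price = 1.7422


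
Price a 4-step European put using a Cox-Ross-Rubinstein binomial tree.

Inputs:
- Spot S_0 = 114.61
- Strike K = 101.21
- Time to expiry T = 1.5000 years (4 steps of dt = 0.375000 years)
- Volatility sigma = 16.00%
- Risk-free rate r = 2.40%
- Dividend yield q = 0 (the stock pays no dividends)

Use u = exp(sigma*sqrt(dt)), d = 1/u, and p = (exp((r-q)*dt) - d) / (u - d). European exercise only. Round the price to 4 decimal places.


dt = T/N = 0.375000
u = exp(sigma*sqrt(dt)) = 1.102940; d = 1/u = 0.906667
p = (exp((r-q)*dt) - d) / (u - d) = 0.521586
Discount per step: exp(-r*dt) = 0.991040
Stock lattice S(k, i) with i counting down-moves:
  k=0: S(0,0) = 114.6100
  k=1: S(1,0) = 126.4080; S(1,1) = 103.9132
  k=2: S(2,0) = 139.4205; S(2,1) = 114.6100; S(2,2) = 94.2147
  k=3: S(3,0) = 153.7724; S(3,1) = 126.4080; S(3,2) = 103.9132; S(3,3) = 85.4214
  k=4: S(4,0) = 169.6018; S(4,1) = 139.4205; S(4,2) = 114.6100; S(4,3) = 94.2147; S(4,4) = 77.4488
Terminal payoffs V(N, i) = max(K - S_T, 0):
  V(4,0) = 0.000000; V(4,1) = 0.000000; V(4,2) = 0.000000; V(4,3) = 6.995332; V(4,4) = 23.761229
Backward induction: V(k, i) = exp(-r*dt) * [p * V(k+1, i) + (1-p) * V(k+1, i+1)].
  V(3,0) = exp(-r*dt) * [p*0.000000 + (1-p)*0.000000] = 0.000000
  V(3,1) = exp(-r*dt) * [p*0.000000 + (1-p)*0.000000] = 0.000000
  V(3,2) = exp(-r*dt) * [p*0.000000 + (1-p)*6.995332] = 3.316679
  V(3,3) = exp(-r*dt) * [p*6.995332 + (1-p)*23.761229] = 14.881828
  V(2,0) = exp(-r*dt) * [p*0.000000 + (1-p)*0.000000] = 0.000000
  V(2,1) = exp(-r*dt) * [p*0.000000 + (1-p)*3.316679] = 1.572528
  V(2,2) = exp(-r*dt) * [p*3.316679 + (1-p)*14.881828] = 8.770317
  V(1,0) = exp(-r*dt) * [p*0.000000 + (1-p)*1.572528] = 0.745579
  V(1,1) = exp(-r*dt) * [p*1.572528 + (1-p)*8.770317] = 4.971108
  V(0,0) = exp(-r*dt) * [p*0.745579 + (1-p)*4.971108] = 2.742338

Answer: Price = V(0,0) = 2.7423


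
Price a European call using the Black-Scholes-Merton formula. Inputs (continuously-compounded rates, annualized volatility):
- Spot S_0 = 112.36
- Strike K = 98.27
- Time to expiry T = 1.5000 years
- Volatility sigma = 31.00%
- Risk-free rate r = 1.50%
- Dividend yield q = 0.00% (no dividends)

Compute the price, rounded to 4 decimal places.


Answer: Price = 25.1254

Derivation:
d1 = (ln(S/K) + (r - q + 0.5*sigma^2) * T) / (sigma * sqrt(T)) = 0.60200612
d2 = d1 - sigma * sqrt(T) = 0.22233521
exp(-rT) = 0.97775124; exp(-qT) = 1.00000000
C = S_0 * exp(-qT) * N(d1) - K * exp(-rT) * N(d2)
N(d1) = 0.72641497; N(d2) = 0.58797353
C = 112.3600 * 1.00000000 * 0.72641497 - 98.2700 * 0.97775124 * 0.58797353 = 25.1254


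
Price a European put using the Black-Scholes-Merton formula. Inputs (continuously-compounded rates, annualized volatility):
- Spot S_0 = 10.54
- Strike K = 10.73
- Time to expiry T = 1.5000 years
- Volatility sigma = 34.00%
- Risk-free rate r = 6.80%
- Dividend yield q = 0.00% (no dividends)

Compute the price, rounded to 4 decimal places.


d1 = (ln(S/K) + (r - q + 0.5*sigma^2) * T) / (sigma * sqrt(T)) = 0.41025108
d2 = d1 - sigma * sqrt(T) = -0.00616218
exp(-rT) = 0.90302955; exp(-qT) = 1.00000000
P = K * exp(-rT) * N(-d2) - S_0 * exp(-qT) * N(-d1)
N(-d1) = 0.34081089; N(-d2) = 0.50245834
P = 10.7300 * 0.90302955 * 0.50245834 - 10.5400 * 1.00000000 * 0.34081089 = 1.2764

Answer: Price = 1.2764


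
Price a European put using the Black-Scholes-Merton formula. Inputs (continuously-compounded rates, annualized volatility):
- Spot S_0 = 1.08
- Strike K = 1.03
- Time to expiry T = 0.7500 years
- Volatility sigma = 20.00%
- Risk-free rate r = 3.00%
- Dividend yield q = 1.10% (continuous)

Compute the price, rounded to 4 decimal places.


d1 = (ln(S/K) + (r - q + 0.5*sigma^2) * T) / (sigma * sqrt(T)) = 0.44255191
d2 = d1 - sigma * sqrt(T) = 0.26934683
exp(-rT) = 0.97775124; exp(-qT) = 0.99178394
P = K * exp(-rT) * N(-d2) - S_0 * exp(-qT) * N(-d1)
N(-d1) = 0.32904494; N(-d2) = 0.39383140
P = 1.0300 * 0.97775124 * 0.39383140 - 1.0800 * 0.99178394 * 0.32904494 = 0.0442

Answer: Price = 0.0442


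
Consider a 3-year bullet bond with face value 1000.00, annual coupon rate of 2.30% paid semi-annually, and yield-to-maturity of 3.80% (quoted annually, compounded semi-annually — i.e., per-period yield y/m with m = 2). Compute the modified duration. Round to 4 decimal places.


Coupon per period c = face * coupon_rate / m = 11.500000
Periods per year m = 2; per-period yield y/m = 0.019000
Number of cashflows N = 6
Cashflows (t years, CF_t, discount factor 1/(1+y/m)^(m*t), PV):
  t = 0.5000: CF_t = 11.500000, DF = 0.981354, PV = 11.285574
  t = 1.0000: CF_t = 11.500000, DF = 0.963056, PV = 11.075146
  t = 1.5000: CF_t = 11.500000, DF = 0.945099, PV = 10.868642
  t = 2.0000: CF_t = 11.500000, DF = 0.927477, PV = 10.665988
  t = 2.5000: CF_t = 11.500000, DF = 0.910184, PV = 10.467113
  t = 3.0000: CF_t = 1011.500000, DF = 0.893213, PV = 903.484660
Price P = sum_t PV_t = 957.847124
First compute Macaulay numerator sum_t t * PV_t:
  t * PV_t at t = 0.5000: 5.642787
  t * PV_t at t = 1.0000: 11.075146
  t * PV_t at t = 1.5000: 16.302963
  t * PV_t at t = 2.0000: 21.331977
  t * PV_t at t = 2.5000: 26.167783
  t * PV_t at t = 3.0000: 2710.453979
Macaulay duration D = 2790.974635 / 957.847124 = 2.913800
Modified duration = D / (1 + y/m) = 2.913800 / (1 + 0.019000) = 2.859470

Answer: Modified duration = 2.8595


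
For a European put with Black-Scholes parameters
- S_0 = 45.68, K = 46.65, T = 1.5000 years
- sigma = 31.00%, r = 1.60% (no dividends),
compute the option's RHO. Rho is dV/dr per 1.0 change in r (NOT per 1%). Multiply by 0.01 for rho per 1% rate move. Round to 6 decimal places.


d1 = 0.1977044752; d2 = -0.1819664349
phi(d1) = 0.3912212341; exp(-qT) = 1.0000000000; exp(-rT) = 0.9762857098
N(-d2) = 0.5721954664
Rho = -K*T*exp(-rT)*N(-d2) = -46.6500 * 1.5000 * 0.9762857098 * 0.5721954664 = -39.089872

Answer: Rho = -39.089872


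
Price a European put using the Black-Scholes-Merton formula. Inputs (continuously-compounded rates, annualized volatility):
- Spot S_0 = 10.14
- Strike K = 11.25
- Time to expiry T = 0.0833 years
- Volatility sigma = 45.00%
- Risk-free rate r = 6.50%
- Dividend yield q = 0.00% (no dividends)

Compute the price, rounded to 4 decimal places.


d1 = (ln(S/K) + (r - q + 0.5*sigma^2) * T) / (sigma * sqrt(T)) = -0.69320151
d2 = d1 - sigma * sqrt(T) = -0.82307933
exp(-rT) = 0.99460013; exp(-qT) = 1.00000000
P = K * exp(-rT) * N(-d2) - S_0 * exp(-qT) * N(-d1)
N(-d1) = 0.75590845; N(-d2) = 0.79476856
P = 11.2500 * 0.99460013 * 0.79476856 - 10.1400 * 1.00000000 * 0.75590845 = 1.2280

Answer: Price = 1.2280


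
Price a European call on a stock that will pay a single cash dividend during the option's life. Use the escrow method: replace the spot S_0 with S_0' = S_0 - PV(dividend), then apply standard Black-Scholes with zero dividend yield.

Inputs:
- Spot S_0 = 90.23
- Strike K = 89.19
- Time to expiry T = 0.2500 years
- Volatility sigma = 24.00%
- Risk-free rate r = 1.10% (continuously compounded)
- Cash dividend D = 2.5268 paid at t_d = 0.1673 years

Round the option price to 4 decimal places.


Answer: Price = 3.6360

Derivation:
PV(D) = D * exp(-r * t_d) = 2.5268 * 0.99816139 = 2.52215421
S_0' = S_0 - PV(D) = 90.2300 - 2.52215421 = 87.70784579
d1 = (ln(S_0'/K) + (r + sigma^2/2)*T) / (sigma*sqrt(T)) = -0.05672974
d2 = d1 - sigma*sqrt(T) = -0.17672974
exp(-rT) = 0.99725378
N(d1) = 0.47738024; N(d2) = 0.42986034
C = S_0' * N(d1) - K * exp(-rT) * N(d2) = 87.70784579 * 0.47738024 - 89.1900 * 0.99725378 * 0.42986034 = 3.6360


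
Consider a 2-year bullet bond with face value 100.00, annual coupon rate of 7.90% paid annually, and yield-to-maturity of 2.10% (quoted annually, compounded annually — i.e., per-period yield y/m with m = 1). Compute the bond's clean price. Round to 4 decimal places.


Answer: Price = 111.2446

Derivation:
Coupon per period c = face * coupon_rate / m = 7.900000
Periods per year m = 1; per-period yield y/m = 0.021000
Number of cashflows N = 2
Cashflows (t years, CF_t, discount factor 1/(1+y/m)^(m*t), PV):
  t = 1.0000: CF_t = 7.900000, DF = 0.979432, PV = 7.737512
  t = 2.0000: CF_t = 107.900000, DF = 0.959287, PV = 103.507057
Price P = sum_t PV_t = 111.244569


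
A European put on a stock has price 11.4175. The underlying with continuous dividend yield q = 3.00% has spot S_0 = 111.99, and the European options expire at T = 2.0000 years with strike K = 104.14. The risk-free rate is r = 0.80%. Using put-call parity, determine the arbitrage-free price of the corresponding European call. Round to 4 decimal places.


Answer: Call price = 14.3987

Derivation:
Put-call parity: C - P = S_0 * exp(-qT) - K * exp(-rT).
S_0 * exp(-qT) = 111.9900 * 0.94176453 = 105.46821012
K * exp(-rT) = 104.1400 * 0.98412732 = 102.48701911
C = P + S*exp(-qT) - K*exp(-rT)
C = 11.4175 + 105.46821012 - 102.48701911 = 14.3987


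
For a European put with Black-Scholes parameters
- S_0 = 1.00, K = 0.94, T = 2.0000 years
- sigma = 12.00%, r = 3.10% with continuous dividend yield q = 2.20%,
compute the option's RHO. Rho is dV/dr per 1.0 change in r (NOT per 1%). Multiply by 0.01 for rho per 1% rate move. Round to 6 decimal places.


Answer: Rho = -0.618118

Derivation:
d1 = 0.5555231439; d2 = 0.3858175164
phi(d1) = 0.3418984503; exp(-qT) = 0.9569539575; exp(-rT) = 0.9398828868
N(-d2) = 0.3498159108
Rho = -K*T*exp(-rT)*N(-d2) = -0.9400 * 2.0000 * 0.9398828868 * 0.3498159108 = -0.618118


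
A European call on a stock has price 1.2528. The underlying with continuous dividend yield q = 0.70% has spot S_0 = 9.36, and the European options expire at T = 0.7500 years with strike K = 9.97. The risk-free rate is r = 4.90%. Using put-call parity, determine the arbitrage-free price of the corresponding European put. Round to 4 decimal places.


Put-call parity: C - P = S_0 * exp(-qT) - K * exp(-rT).
S_0 * exp(-qT) = 9.3600 * 0.99476376 = 9.31098877
K * exp(-rT) = 9.9700 * 0.96391708 = 9.61025333
P = C - S*exp(-qT) + K*exp(-rT)
P = 1.2528 - 9.31098877 + 9.61025333 = 1.5521

Answer: Put price = 1.5521


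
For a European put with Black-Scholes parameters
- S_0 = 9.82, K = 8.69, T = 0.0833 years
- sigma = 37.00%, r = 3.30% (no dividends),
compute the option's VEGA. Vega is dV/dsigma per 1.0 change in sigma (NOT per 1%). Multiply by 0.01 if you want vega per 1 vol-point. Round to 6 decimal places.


d1 = 1.2239056339; d2 = 1.1171171982
phi(d1) = 0.1886407185; exp(-qT) = 1.0000000000; exp(-rT) = 0.9972548748
Vega = S * exp(-qT) * phi(d1) * sqrt(T) = 9.8200 * 1.0000000000 * 0.1886407185 * 0.2886173938 = 0.534650

Answer: Vega = 0.534650


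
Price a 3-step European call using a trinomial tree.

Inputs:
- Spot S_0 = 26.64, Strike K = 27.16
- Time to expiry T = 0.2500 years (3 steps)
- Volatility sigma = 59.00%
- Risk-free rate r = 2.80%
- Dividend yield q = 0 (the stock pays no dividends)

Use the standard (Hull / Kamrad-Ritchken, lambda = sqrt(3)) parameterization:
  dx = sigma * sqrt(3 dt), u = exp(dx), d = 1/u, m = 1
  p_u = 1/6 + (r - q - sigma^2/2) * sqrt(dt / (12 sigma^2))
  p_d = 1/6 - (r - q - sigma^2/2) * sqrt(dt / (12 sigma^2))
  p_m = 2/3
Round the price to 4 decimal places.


dt = T/N = 0.083333; dx = sigma*sqrt(3*dt) = 0.295000
u = exp(dx) = 1.343126; d = 1/u = 0.744532
p_u = 0.146038, p_m = 0.666667, p_d = 0.187295
Discount per step: exp(-r*dt) = 0.997669
Stock lattice S(k, j) with j the centered position index:
  k=0: S(0,+0) = 26.6400
  k=1: S(1,-1) = 19.8343; S(1,+0) = 26.6400; S(1,+1) = 35.7809
  k=2: S(2,-2) = 14.7673; S(2,-1) = 19.8343; S(2,+0) = 26.6400; S(2,+1) = 35.7809; S(2,+2) = 48.0583
  k=3: S(3,-3) = 10.9947; S(3,-2) = 14.7673; S(3,-1) = 19.8343; S(3,+0) = 26.6400; S(3,+1) = 35.7809; S(3,+2) = 48.0583; S(3,+3) = 64.5483
Terminal payoffs V(N, j) = max(S_T - K, 0):
  V(3,-3) = 0.000000; V(3,-2) = 0.000000; V(3,-1) = 0.000000; V(3,+0) = 0.000000; V(3,+1) = 8.620886; V(3,+2) = 20.898251; V(3,+3) = 37.388304
Backward induction: V(k, j) = exp(-r*dt) * [p_u * V(k+1, j+1) + p_m * V(k+1, j) + p_d * V(k+1, j-1)]
  V(2,-2) = exp(-r*dt) * [p_u*0.000000 + p_m*0.000000 + p_d*0.000000] = 0.000000
  V(2,-1) = exp(-r*dt) * [p_u*0.000000 + p_m*0.000000 + p_d*0.000000] = 0.000000
  V(2,+0) = exp(-r*dt) * [p_u*8.620886 + p_m*0.000000 + p_d*0.000000] = 1.256044
  V(2,+1) = exp(-r*dt) * [p_u*20.898251 + p_m*8.620886 + p_d*0.000000] = 8.778692
  V(2,+2) = exp(-r*dt) * [p_u*37.388304 + p_m*20.898251 + p_d*8.620886] = 20.957977
  V(1,-1) = exp(-r*dt) * [p_u*1.256044 + p_m*0.000000 + p_d*0.000000] = 0.183003
  V(1,+0) = exp(-r*dt) * [p_u*8.778692 + p_m*1.256044 + p_d*0.000000] = 2.114447
  V(1,+1) = exp(-r*dt) * [p_u*20.957977 + p_m*8.778692 + p_d*1.256044] = 9.127055
  V(0,+0) = exp(-r*dt) * [p_u*9.127055 + p_m*2.114447 + p_d*0.183003] = 2.770333

Answer: Price = V(0,0) = 2.7703


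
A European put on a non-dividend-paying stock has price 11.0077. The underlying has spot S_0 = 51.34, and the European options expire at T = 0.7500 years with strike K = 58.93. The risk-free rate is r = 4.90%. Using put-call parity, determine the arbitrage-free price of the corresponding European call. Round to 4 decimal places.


Put-call parity: C - P = S_0 * exp(-qT) - K * exp(-rT).
S_0 * exp(-qT) = 51.3400 * 1.00000000 = 51.34000000
K * exp(-rT) = 58.9300 * 0.96391708 = 56.80363379
C = P + S*exp(-qT) - K*exp(-rT)
C = 11.0077 + 51.34000000 - 56.80363379 = 5.5441

Answer: Call price = 5.5441


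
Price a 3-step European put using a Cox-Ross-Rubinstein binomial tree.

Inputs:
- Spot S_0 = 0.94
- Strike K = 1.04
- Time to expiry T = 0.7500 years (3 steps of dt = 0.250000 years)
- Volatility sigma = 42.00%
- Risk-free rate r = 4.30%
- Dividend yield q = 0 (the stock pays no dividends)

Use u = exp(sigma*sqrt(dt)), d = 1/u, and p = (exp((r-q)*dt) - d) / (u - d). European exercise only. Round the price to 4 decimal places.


dt = T/N = 0.250000
u = exp(sigma*sqrt(dt)) = 1.233678; d = 1/u = 0.810584
p = (exp((r-q)*dt) - d) / (u - d) = 0.473237
Discount per step: exp(-r*dt) = 0.989308
Stock lattice S(k, i) with i counting down-moves:
  k=0: S(0,0) = 0.9400
  k=1: S(1,0) = 1.1597; S(1,1) = 0.7619
  k=2: S(2,0) = 1.4306; S(2,1) = 0.9400; S(2,2) = 0.6176
  k=3: S(3,0) = 1.7650; S(3,1) = 1.1597; S(3,2) = 0.7619; S(3,3) = 0.5006
Terminal payoffs V(N, i) = max(K - S_T, 0):
  V(3,0) = 0.000000; V(3,1) = 0.000000; V(3,2) = 0.278051; V(3,3) = 0.539364
Backward induction: V(k, i) = exp(-r*dt) * [p * V(k+1, i) + (1-p) * V(k+1, i+1)].
  V(2,0) = exp(-r*dt) * [p*0.000000 + (1-p)*0.000000] = 0.000000
  V(2,1) = exp(-r*dt) * [p*0.000000 + (1-p)*0.278051] = 0.144901
  V(2,2) = exp(-r*dt) * [p*0.278051 + (1-p)*0.539364] = 0.411256
  V(1,0) = exp(-r*dt) * [p*0.000000 + (1-p)*0.144901] = 0.075512
  V(1,1) = exp(-r*dt) * [p*0.144901 + (1-p)*0.411256] = 0.282157
  V(0,0) = exp(-r*dt) * [p*0.075512 + (1-p)*0.282157] = 0.182394

Answer: Price = V(0,0) = 0.1824


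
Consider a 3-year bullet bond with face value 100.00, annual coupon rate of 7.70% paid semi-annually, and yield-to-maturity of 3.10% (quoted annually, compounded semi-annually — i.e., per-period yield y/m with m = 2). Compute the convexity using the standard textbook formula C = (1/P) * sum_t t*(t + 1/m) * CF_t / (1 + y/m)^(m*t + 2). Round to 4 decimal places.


Coupon per period c = face * coupon_rate / m = 3.850000
Periods per year m = 2; per-period yield y/m = 0.015500
Number of cashflows N = 6
Cashflows (t years, CF_t, discount factor 1/(1+y/m)^(m*t), PV):
  t = 0.5000: CF_t = 3.850000, DF = 0.984737, PV = 3.791236
  t = 1.0000: CF_t = 3.850000, DF = 0.969706, PV = 3.733369
  t = 1.5000: CF_t = 3.850000, DF = 0.954905, PV = 3.676385
  t = 2.0000: CF_t = 3.850000, DF = 0.940330, PV = 3.620270
  t = 2.5000: CF_t = 3.850000, DF = 0.925977, PV = 3.565013
  t = 3.0000: CF_t = 103.850000, DF = 0.911844, PV = 94.694975
Price P = sum_t PV_t = 113.081248
Convexity numerator sum_t t*(t + 1/m) * CF_t / (1+y/m)^(m*t + 2):
  t = 0.5000: term = 1.838192
  t = 1.0000: term = 5.430406
  t = 1.5000: term = 10.695038
  t = 2.0000: term = 17.552993
  t = 2.5000: term = 25.927611
  t = 3.0000: term = 964.176136
Convexity = (1/P) * sum = 1025.620375 / 113.081248 = 9.069765

Answer: Convexity = 9.0698


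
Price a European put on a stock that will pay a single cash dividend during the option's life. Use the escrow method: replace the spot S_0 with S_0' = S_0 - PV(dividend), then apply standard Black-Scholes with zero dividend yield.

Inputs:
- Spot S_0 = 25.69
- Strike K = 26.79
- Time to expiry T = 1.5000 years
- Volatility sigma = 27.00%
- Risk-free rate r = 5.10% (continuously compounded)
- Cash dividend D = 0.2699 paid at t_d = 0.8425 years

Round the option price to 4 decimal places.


PV(D) = D * exp(-r * t_d) = 0.2699 * 0.95794252 = 0.25854869
S_0' = S_0 - PV(D) = 25.6900 - 0.25854869 = 25.43145131
d1 = (ln(S_0'/K) + (r + sigma^2/2)*T) / (sigma*sqrt(T)) = 0.23930295
d2 = d1 - sigma*sqrt(T) = -0.09137817
exp(-rT) = 0.92635291
N(-d1) = 0.40543534; N(-d2) = 0.53640395
P = K * exp(-rT) * N(-d2) - S_0' * N(-d1) = 26.7900 * 0.92635291 * 0.53640395 - 25.43145131 * 0.40543534 = 3.0011

Answer: Price = 3.0011


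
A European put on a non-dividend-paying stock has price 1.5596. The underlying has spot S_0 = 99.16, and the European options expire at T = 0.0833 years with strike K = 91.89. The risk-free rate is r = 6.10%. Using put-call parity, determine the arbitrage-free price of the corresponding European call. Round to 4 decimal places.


Answer: Call price = 9.2953

Derivation:
Put-call parity: C - P = S_0 * exp(-qT) - K * exp(-rT).
S_0 * exp(-qT) = 99.1600 * 1.00000000 = 99.16000000
K * exp(-rT) = 91.8900 * 0.99493159 = 91.42426362
C = P + S*exp(-qT) - K*exp(-rT)
C = 1.5596 + 99.16000000 - 91.42426362 = 9.2953


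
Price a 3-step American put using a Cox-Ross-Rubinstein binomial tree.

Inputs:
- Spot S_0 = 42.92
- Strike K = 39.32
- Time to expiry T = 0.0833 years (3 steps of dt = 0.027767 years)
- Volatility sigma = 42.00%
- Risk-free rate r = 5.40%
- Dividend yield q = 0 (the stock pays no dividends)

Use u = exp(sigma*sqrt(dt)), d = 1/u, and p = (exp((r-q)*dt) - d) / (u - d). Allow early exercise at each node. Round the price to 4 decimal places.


dt = T/N = 0.027767
u = exp(sigma*sqrt(dt)) = 1.072493; d = 1/u = 0.932407
p = (exp((r-q)*dt) - d) / (u - d) = 0.493222
Discount per step: exp(-r*dt) = 0.998502
Stock lattice S(k, i) with i counting down-moves:
  k=0: S(0,0) = 42.9200
  k=1: S(1,0) = 46.0314; S(1,1) = 40.0189
  k=2: S(2,0) = 49.3684; S(2,1) = 42.9200; S(2,2) = 37.3139
  k=3: S(3,0) = 52.9472; S(3,1) = 46.0314; S(3,2) = 40.0189; S(3,3) = 34.7917
Terminal payoffs V(N, i) = max(K - S_T, 0):
  V(3,0) = 0.000000; V(3,1) = 0.000000; V(3,2) = 0.000000; V(3,3) = 4.528263
Backward induction: V(k, i) = exp(-r*dt) * [p * V(k+1, i) + (1-p) * V(k+1, i+1)]; then take max(V_cont, immediate exercise) for American.
  V(2,0) = exp(-r*dt) * [p*0.000000 + (1-p)*0.000000] = 0.000000; exercise = 0.000000; V(2,0) = max -> 0.000000
  V(2,1) = exp(-r*dt) * [p*0.000000 + (1-p)*0.000000] = 0.000000; exercise = 0.000000; V(2,1) = max -> 0.000000
  V(2,2) = exp(-r*dt) * [p*0.000000 + (1-p)*4.528263] = 2.291385; exercise = 2.006100; V(2,2) = max -> 2.291385
  V(1,0) = exp(-r*dt) * [p*0.000000 + (1-p)*0.000000] = 0.000000; exercise = 0.000000; V(1,0) = max -> 0.000000
  V(1,1) = exp(-r*dt) * [p*0.000000 + (1-p)*2.291385] = 1.159484; exercise = 0.000000; V(1,1) = max -> 1.159484
  V(0,0) = exp(-r*dt) * [p*0.000000 + (1-p)*1.159484] = 0.586720; exercise = 0.000000; V(0,0) = max -> 0.586720

Answer: Price = V(0,0) = 0.5867


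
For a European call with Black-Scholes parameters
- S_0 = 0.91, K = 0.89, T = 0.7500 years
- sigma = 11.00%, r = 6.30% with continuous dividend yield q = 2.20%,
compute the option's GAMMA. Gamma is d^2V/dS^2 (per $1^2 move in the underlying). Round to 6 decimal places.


d1 = 0.6037051205; d2 = 0.5084423261
phi(d1) = 0.3324823611; exp(-qT) = 0.9836353794; exp(-rT) = 0.9538489056
Gamma = exp(-qT) * phi(d1) / (S * sigma * sqrt(T)) = 0.9836353794 * 0.3324823611 / (0.9100 * 0.1100 * 0.8660254038) = 3.772576

Answer: Gamma = 3.772576


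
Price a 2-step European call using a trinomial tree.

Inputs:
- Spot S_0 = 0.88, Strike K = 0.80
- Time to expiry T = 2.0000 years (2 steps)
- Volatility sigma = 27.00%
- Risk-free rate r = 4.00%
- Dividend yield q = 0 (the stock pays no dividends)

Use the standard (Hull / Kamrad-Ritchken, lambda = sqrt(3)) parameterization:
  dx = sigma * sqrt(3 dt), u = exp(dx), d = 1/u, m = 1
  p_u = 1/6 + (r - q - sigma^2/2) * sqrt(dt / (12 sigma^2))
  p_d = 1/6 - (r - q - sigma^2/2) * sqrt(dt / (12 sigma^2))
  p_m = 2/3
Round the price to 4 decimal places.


dt = T/N = 1.000000; dx = sigma*sqrt(3*dt) = 0.467654
u = exp(dx) = 1.596245; d = 1/u = 0.626470
p_u = 0.170462, p_m = 0.666667, p_d = 0.162871
Discount per step: exp(-r*dt) = 0.960789
Stock lattice S(k, j) with j the centered position index:
  k=0: S(0,+0) = 0.8800
  k=1: S(1,-1) = 0.5513; S(1,+0) = 0.8800; S(1,+1) = 1.4047
  k=2: S(2,-2) = 0.3454; S(2,-1) = 0.5513; S(2,+0) = 0.8800; S(2,+1) = 1.4047; S(2,+2) = 2.2422
Terminal payoffs V(N, j) = max(S_T - K, 0):
  V(2,-2) = 0.000000; V(2,-1) = 0.000000; V(2,+0) = 0.080000; V(2,+1) = 0.604695; V(2,+2) = 1.442237
Backward induction: V(k, j) = exp(-r*dt) * [p_u * V(k+1, j+1) + p_m * V(k+1, j) + p_d * V(k+1, j-1)]
  V(1,-1) = exp(-r*dt) * [p_u*0.080000 + p_m*0.000000 + p_d*0.000000] = 0.013102
  V(1,+0) = exp(-r*dt) * [p_u*0.604695 + p_m*0.080000 + p_d*0.000000] = 0.150278
  V(1,+1) = exp(-r*dt) * [p_u*1.442237 + p_m*0.604695 + p_d*0.080000] = 0.636049
  V(0,+0) = exp(-r*dt) * [p_u*0.636049 + p_m*0.150278 + p_d*0.013102] = 0.202478

Answer: Price = V(0,0) = 0.2025


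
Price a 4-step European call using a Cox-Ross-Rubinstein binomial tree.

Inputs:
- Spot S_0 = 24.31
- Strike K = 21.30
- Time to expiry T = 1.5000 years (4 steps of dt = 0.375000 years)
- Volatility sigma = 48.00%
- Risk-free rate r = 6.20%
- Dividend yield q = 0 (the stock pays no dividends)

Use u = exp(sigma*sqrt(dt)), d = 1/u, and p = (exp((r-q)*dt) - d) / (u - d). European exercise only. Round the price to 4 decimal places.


Answer: Price = V(0,0) = 7.9331

Derivation:
dt = T/N = 0.375000
u = exp(sigma*sqrt(dt)) = 1.341702; d = 1/u = 0.745322
p = (exp((r-q)*dt) - d) / (u - d) = 0.466482
Discount per step: exp(-r*dt) = 0.977018
Stock lattice S(k, i) with i counting down-moves:
  k=0: S(0,0) = 24.3100
  k=1: S(1,0) = 32.6168; S(1,1) = 18.1188
  k=2: S(2,0) = 43.7620; S(2,1) = 24.3100; S(2,2) = 13.5043
  k=3: S(3,0) = 58.7155; S(3,1) = 32.6168; S(3,2) = 18.1188; S(3,3) = 10.0651
  k=4: S(4,0) = 78.7787; S(4,1) = 43.7620; S(4,2) = 24.3100; S(4,3) = 13.5043; S(4,4) = 7.5017
Terminal payoffs V(N, i) = max(S_T - K, 0):
  V(4,0) = 57.478716; V(4,1) = 22.461977; V(4,2) = 3.010000; V(4,3) = 0.000000; V(4,4) = 0.000000
Backward induction: V(k, i) = exp(-r*dt) * [p * V(k+1, i) + (1-p) * V(k+1, i+1)].
  V(3,0) = exp(-r*dt) * [p*57.478716 + (1-p)*22.461977] = 37.905033
  V(3,1) = exp(-r*dt) * [p*22.461977 + (1-p)*3.010000] = 11.806282
  V(3,2) = exp(-r*dt) * [p*3.010000 + (1-p)*0.000000] = 1.371841
  V(3,3) = exp(-r*dt) * [p*0.000000 + (1-p)*0.000000] = 0.000000
  V(2,0) = exp(-r*dt) * [p*37.905033 + (1-p)*11.806282] = 23.429751
  V(2,1) = exp(-r*dt) * [p*11.806282 + (1-p)*1.371841] = 6.095928
  V(2,2) = exp(-r*dt) * [p*1.371841 + (1-p)*0.000000] = 0.625232
  V(1,0) = exp(-r*dt) * [p*23.429751 + (1-p)*6.095928] = 13.855917
  V(1,1) = exp(-r*dt) * [p*6.095928 + (1-p)*0.625232] = 3.104194
  V(0,0) = exp(-r*dt) * [p*13.855917 + (1-p)*3.104194] = 7.933073


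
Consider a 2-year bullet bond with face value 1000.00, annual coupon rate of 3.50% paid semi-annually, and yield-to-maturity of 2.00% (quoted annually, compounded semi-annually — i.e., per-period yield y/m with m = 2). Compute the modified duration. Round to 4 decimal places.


Answer: Modified duration = 1.9305

Derivation:
Coupon per period c = face * coupon_rate / m = 17.500000
Periods per year m = 2; per-period yield y/m = 0.010000
Number of cashflows N = 4
Cashflows (t years, CF_t, discount factor 1/(1+y/m)^(m*t), PV):
  t = 0.5000: CF_t = 17.500000, DF = 0.990099, PV = 17.326733
  t = 1.0000: CF_t = 17.500000, DF = 0.980296, PV = 17.155181
  t = 1.5000: CF_t = 17.500000, DF = 0.970590, PV = 16.985328
  t = 2.0000: CF_t = 1017.500000, DF = 0.960980, PV = 977.797501
Price P = sum_t PV_t = 1029.264742
First compute Macaulay numerator sum_t t * PV_t:
  t * PV_t at t = 0.5000: 8.663366
  t * PV_t at t = 1.0000: 17.155181
  t * PV_t at t = 1.5000: 25.477991
  t * PV_t at t = 2.0000: 1955.595001
Macaulay duration D = 2006.891540 / 1029.264742 = 1.949830
Modified duration = D / (1 + y/m) = 1.949830 / (1 + 0.010000) = 1.930525


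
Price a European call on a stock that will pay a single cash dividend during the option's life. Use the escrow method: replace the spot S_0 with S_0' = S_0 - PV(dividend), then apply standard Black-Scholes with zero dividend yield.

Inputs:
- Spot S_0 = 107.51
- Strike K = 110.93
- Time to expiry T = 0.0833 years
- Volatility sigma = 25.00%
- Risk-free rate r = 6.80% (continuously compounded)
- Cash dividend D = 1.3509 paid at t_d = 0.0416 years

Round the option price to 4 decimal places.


PV(D) = D * exp(-r * t_d) = 1.3509 * 0.99717520 = 1.34708397
S_0' = S_0 - PV(D) = 107.5100 - 1.34708397 = 106.16291603
d1 = (ln(S_0'/K) + (r + sigma^2/2)*T) / (sigma*sqrt(T)) = -0.49417658
d2 = d1 - sigma*sqrt(T) = -0.56633092
exp(-rT) = 0.99435161
N(d1) = 0.31059074; N(d2) = 0.28558442
C = S_0' * N(d1) - K * exp(-rT) * N(d2) = 106.16291603 * 0.31059074 - 110.9300 * 0.99435161 * 0.28558442 = 1.4723

Answer: Price = 1.4723


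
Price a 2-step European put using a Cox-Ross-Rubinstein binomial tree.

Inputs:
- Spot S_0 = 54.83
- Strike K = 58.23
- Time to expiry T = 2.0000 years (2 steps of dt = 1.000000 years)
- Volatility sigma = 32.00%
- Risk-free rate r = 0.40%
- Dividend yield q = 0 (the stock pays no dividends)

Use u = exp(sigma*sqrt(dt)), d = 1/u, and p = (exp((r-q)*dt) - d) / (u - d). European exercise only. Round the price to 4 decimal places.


Answer: Price = V(0,0) = 11.2054

Derivation:
dt = T/N = 1.000000
u = exp(sigma*sqrt(dt)) = 1.377128; d = 1/u = 0.726149
p = (exp((r-q)*dt) - d) / (u - d) = 0.426833
Discount per step: exp(-r*dt) = 0.996008
Stock lattice S(k, i) with i counting down-moves:
  k=0: S(0,0) = 54.8300
  k=1: S(1,0) = 75.5079; S(1,1) = 39.8148
  k=2: S(2,0) = 103.9840; S(2,1) = 54.8300; S(2,2) = 28.9114
Terminal payoffs V(N, i) = max(K - S_T, 0):
  V(2,0) = 0.000000; V(2,1) = 3.400000; V(2,2) = 29.318556
Backward induction: V(k, i) = exp(-r*dt) * [p * V(k+1, i) + (1-p) * V(k+1, i+1)].
  V(1,0) = exp(-r*dt) * [p*0.000000 + (1-p)*3.400000] = 1.940989
  V(1,1) = exp(-r*dt) * [p*3.400000 + (1-p)*29.318556] = 18.182794
  V(0,0) = exp(-r*dt) * [p*1.940989 + (1-p)*18.182794] = 11.205350


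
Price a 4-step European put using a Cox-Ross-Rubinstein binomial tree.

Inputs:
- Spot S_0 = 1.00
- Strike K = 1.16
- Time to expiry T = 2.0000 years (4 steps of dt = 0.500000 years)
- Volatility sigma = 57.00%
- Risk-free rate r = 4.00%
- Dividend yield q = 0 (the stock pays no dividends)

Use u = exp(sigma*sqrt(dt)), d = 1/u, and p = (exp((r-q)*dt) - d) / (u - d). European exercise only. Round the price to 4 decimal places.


Answer: Price = V(0,0) = 0.3627

Derivation:
dt = T/N = 0.500000
u = exp(sigma*sqrt(dt)) = 1.496383; d = 1/u = 0.668278
p = (exp((r-q)*dt) - d) / (u - d) = 0.424974
Discount per step: exp(-r*dt) = 0.980199
Stock lattice S(k, i) with i counting down-moves:
  k=0: S(0,0) = 1.0000
  k=1: S(1,0) = 1.4964; S(1,1) = 0.6683
  k=2: S(2,0) = 2.2392; S(2,1) = 1.0000; S(2,2) = 0.4466
  k=3: S(3,0) = 3.3506; S(3,1) = 1.4964; S(3,2) = 0.6683; S(3,3) = 0.2985
  k=4: S(4,0) = 5.0138; S(4,1) = 2.2392; S(4,2) = 1.0000; S(4,3) = 0.4466; S(4,4) = 0.1994
Terminal payoffs V(N, i) = max(K - S_T, 0):
  V(4,0) = 0.000000; V(4,1) = 0.000000; V(4,2) = 0.160000; V(4,3) = 0.713404; V(4,4) = 0.960552
Backward induction: V(k, i) = exp(-r*dt) * [p * V(k+1, i) + (1-p) * V(k+1, i+1)].
  V(3,0) = exp(-r*dt) * [p*0.000000 + (1-p)*0.000000] = 0.000000
  V(3,1) = exp(-r*dt) * [p*0.000000 + (1-p)*0.160000] = 0.090182
  V(3,2) = exp(-r*dt) * [p*0.160000 + (1-p)*0.713404] = 0.468752
  V(3,3) = exp(-r*dt) * [p*0.713404 + (1-p)*0.960552] = 0.838580
  V(2,0) = exp(-r*dt) * [p*0.000000 + (1-p)*0.090182] = 0.050830
  V(2,1) = exp(-r*dt) * [p*0.090182 + (1-p)*0.468752] = 0.301774
  V(2,2) = exp(-r*dt) * [p*0.468752 + (1-p)*0.838580] = 0.667920
  V(1,0) = exp(-r*dt) * [p*0.050830 + (1-p)*0.301774] = 0.191265
  V(1,1) = exp(-r*dt) * [p*0.301774 + (1-p)*0.667920] = 0.502173
  V(0,0) = exp(-r*dt) * [p*0.191265 + (1-p)*0.502173] = 0.362718


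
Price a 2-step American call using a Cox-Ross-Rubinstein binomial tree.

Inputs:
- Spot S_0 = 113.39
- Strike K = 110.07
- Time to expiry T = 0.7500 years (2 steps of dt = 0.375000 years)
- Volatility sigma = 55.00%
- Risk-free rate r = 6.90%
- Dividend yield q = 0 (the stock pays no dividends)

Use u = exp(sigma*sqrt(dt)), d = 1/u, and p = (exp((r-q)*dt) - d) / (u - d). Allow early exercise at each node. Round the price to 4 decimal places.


Answer: Price = V(0,0) = 23.6222

Derivation:
dt = T/N = 0.375000
u = exp(sigma*sqrt(dt)) = 1.400466; d = 1/u = 0.714048
p = (exp((r-q)*dt) - d) / (u - d) = 0.454773
Discount per step: exp(-r*dt) = 0.974457
Stock lattice S(k, i) with i counting down-moves:
  k=0: S(0,0) = 113.3900
  k=1: S(1,0) = 158.7988; S(1,1) = 80.9659
  k=2: S(2,0) = 222.3923; S(2,1) = 113.3900; S(2,2) = 57.8136
Terminal payoffs V(N, i) = max(S_T - K, 0):
  V(2,0) = 112.322287; V(2,1) = 3.320000; V(2,2) = 0.000000
Backward induction: V(k, i) = exp(-r*dt) * [p * V(k+1, i) + (1-p) * V(k+1, i+1)]; then take max(V_cont, immediate exercise) for American.
  V(1,0) = exp(-r*dt) * [p*112.322287 + (1-p)*3.320000] = 51.540338; exercise = 48.728808; V(1,0) = max -> 51.540338
  V(1,1) = exp(-r*dt) * [p*3.320000 + (1-p)*0.000000] = 1.471282; exercise = 0.000000; V(1,1) = max -> 1.471282
  V(0,0) = exp(-r*dt) * [p*51.540338 + (1-p)*1.471282] = 23.622160; exercise = 3.320000; V(0,0) = max -> 23.622160


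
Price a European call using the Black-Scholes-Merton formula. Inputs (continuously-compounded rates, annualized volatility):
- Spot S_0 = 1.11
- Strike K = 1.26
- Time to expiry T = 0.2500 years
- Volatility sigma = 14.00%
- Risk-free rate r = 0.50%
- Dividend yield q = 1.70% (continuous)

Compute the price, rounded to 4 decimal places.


Answer: Price = 0.0010

Derivation:
d1 = (ln(S/K) + (r - q + 0.5*sigma^2) * T) / (sigma * sqrt(T)) = -1.81859579
d2 = d1 - sigma * sqrt(T) = -1.88859579
exp(-rT) = 0.99875078; exp(-qT) = 0.99575902
C = S_0 * exp(-qT) * N(d1) - K * exp(-rT) * N(d2)
N(d1) = 0.03448656; N(d2) = 0.02947301
C = 1.1100 * 0.99575902 * 0.03448656 - 1.2600 * 0.99875078 * 0.02947301 = 0.0010


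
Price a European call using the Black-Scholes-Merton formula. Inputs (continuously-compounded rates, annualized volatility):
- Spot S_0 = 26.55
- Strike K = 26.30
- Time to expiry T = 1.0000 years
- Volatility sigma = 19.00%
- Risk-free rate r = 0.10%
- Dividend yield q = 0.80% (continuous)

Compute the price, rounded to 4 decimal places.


d1 = (ln(S/K) + (r - q + 0.5*sigma^2) * T) / (sigma * sqrt(T)) = 0.10795162
d2 = d1 - sigma * sqrt(T) = -0.08204838
exp(-rT) = 0.99900050; exp(-qT) = 0.99203191
C = S_0 * exp(-qT) * N(d1) - K * exp(-rT) * N(d2)
N(d1) = 0.54298297; N(d2) = 0.46730412
C = 26.5500 * 0.99203191 * 0.54298297 - 26.3000 * 0.99900050 * 0.46730412 = 2.0235

Answer: Price = 2.0235
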